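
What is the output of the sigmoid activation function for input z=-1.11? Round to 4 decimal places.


sigmoid(z) = 1 / (1 + exp(-z))
exp(-(-1.11)) = exp(1.11) = 3.0344
1 + 3.0344 = 4.0344
1 / 4.0344 = 0.2479

0.2479


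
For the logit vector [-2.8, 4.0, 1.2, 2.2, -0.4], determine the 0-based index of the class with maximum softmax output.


Softmax is a monotonic transformation, so it preserves the argmax.
We need to find the index of the maximum logit.
Index 0: -2.8
Index 1: 4.0
Index 2: 1.2
Index 3: 2.2
Index 4: -0.4
Maximum logit = 4.0 at index 1

1


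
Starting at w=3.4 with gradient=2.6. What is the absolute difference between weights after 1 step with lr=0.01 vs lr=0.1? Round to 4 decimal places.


With lr=0.01: w_new = 3.4 - 0.01 * 2.6 = 3.374
With lr=0.1: w_new = 3.4 - 0.1 * 2.6 = 3.14
Absolute difference = |3.374 - 3.14|
= 0.2340

0.2340


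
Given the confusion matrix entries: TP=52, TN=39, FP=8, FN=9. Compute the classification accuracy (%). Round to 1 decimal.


Accuracy = (TP + TN) / (TP + TN + FP + FN) * 100
= (52 + 39) / (52 + 39 + 8 + 9)
= 91 / 108
= 0.8426
= 84.3%

84.3


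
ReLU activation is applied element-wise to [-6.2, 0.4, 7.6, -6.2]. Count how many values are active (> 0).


ReLU(x) = max(0, x) for each element:
ReLU(-6.2) = 0
ReLU(0.4) = 0.4
ReLU(7.6) = 7.6
ReLU(-6.2) = 0
Active neurons (>0): 2

2


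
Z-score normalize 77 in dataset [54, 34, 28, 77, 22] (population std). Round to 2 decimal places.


Mean = (54 + 34 + 28 + 77 + 22) / 5 = 43.0
Variance = sum((x_i - mean)^2) / n = 404.8
Std = sqrt(404.8) = 20.1196
Z = (x - mean) / std
= (77 - 43.0) / 20.1196
= 34.0 / 20.1196
= 1.69

1.69


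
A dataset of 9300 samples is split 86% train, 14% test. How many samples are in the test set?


Train samples = 9300 * 86% = 7998
Test samples = 9300 - 7998
= 1302

1302


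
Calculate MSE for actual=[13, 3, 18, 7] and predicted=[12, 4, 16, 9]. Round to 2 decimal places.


Differences: [1, -1, 2, -2]
Squared errors: [1, 1, 4, 4]
Sum of squared errors = 10
MSE = 10 / 4 = 2.50

2.50


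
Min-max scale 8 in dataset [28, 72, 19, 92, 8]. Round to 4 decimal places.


Min = 8, Max = 92
Range = 92 - 8 = 84
Scaled = (x - min) / (max - min)
= (8 - 8) / 84
= 0 / 84
= 0.0000

0.0000


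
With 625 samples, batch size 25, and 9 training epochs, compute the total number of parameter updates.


Iterations per epoch = 625 / 25 = 25
Total updates = iterations_per_epoch * epochs
= 25 * 9
= 225

225


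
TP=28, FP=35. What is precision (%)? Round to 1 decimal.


Precision = TP / (TP + FP) * 100
= 28 / (28 + 35)
= 28 / 63
= 0.4444
= 44.4%

44.4


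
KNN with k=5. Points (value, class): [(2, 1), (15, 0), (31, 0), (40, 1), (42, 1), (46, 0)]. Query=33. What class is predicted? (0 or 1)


Distances from query 33:
Point 31 (class 0): distance = 2
Point 40 (class 1): distance = 7
Point 42 (class 1): distance = 9
Point 46 (class 0): distance = 13
Point 15 (class 0): distance = 18
K=5 nearest neighbors: classes = [0, 1, 1, 0, 0]
Votes for class 1: 2 / 5
Majority vote => class 0

0


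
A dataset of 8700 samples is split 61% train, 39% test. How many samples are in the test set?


Train samples = 8700 * 61% = 5307
Test samples = 8700 - 5307
= 3393

3393


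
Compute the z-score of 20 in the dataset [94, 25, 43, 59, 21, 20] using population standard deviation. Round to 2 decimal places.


Mean = (94 + 25 + 43 + 59 + 21 + 20) / 6 = 43.6667
Variance = sum((x_i - mean)^2) / n = 698.5556
Std = sqrt(698.5556) = 26.4302
Z = (x - mean) / std
= (20 - 43.6667) / 26.4302
= -23.6667 / 26.4302
= -0.90

-0.90


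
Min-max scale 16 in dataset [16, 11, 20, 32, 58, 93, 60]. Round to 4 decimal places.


Min = 11, Max = 93
Range = 93 - 11 = 82
Scaled = (x - min) / (max - min)
= (16 - 11) / 82
= 5 / 82
= 0.0610

0.0610


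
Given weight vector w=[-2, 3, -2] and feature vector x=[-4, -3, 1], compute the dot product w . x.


Element-wise products:
-2 * -4 = 8
3 * -3 = -9
-2 * 1 = -2
Sum = 8 + -9 + -2
= -3

-3


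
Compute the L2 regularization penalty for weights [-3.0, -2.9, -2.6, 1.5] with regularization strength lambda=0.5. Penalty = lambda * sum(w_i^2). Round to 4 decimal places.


Squaring each weight:
(-3.0)^2 = 9.0
(-2.9)^2 = 8.41
(-2.6)^2 = 6.76
1.5^2 = 2.25
Sum of squares = 26.42
Penalty = 0.5 * 26.42 = 13.2100

13.2100


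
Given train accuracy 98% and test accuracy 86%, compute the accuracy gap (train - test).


Gap = train_accuracy - test_accuracy
= 98 - 86
= 12%
This gap suggests the model is overfitting.

12


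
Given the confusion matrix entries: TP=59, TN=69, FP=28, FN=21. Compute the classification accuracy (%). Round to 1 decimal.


Accuracy = (TP + TN) / (TP + TN + FP + FN) * 100
= (59 + 69) / (59 + 69 + 28 + 21)
= 128 / 177
= 0.7232
= 72.3%

72.3


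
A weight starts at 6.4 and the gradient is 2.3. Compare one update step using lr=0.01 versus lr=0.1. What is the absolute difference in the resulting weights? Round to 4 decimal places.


With lr=0.01: w_new = 6.4 - 0.01 * 2.3 = 6.377
With lr=0.1: w_new = 6.4 - 0.1 * 2.3 = 6.17
Absolute difference = |6.377 - 6.17|
= 0.2070

0.2070


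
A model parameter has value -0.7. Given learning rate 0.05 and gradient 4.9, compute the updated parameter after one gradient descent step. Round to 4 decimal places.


w_new = w_old - lr * gradient
= -0.7 - 0.05 * 4.9
= -0.7 - (0.245)
= -0.9450

-0.9450


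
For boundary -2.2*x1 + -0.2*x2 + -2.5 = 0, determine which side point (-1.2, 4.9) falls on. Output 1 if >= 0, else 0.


Compute -2.2 * -1.2 + -0.2 * 4.9 + -2.5
= 2.64 + -0.98 + -2.5
= -0.84
Since -0.84 < 0, the point is on the negative side.

0


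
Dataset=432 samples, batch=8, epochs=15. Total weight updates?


Iterations per epoch = 432 / 8 = 54
Total updates = iterations_per_epoch * epochs
= 54 * 15
= 810

810


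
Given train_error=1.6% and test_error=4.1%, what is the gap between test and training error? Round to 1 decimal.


Generalization gap = test_error - train_error
= 4.1 - 1.6
= 2.5%
A moderate gap.

2.5


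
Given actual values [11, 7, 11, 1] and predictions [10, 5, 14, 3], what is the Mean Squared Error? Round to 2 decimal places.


Differences: [1, 2, -3, -2]
Squared errors: [1, 4, 9, 4]
Sum of squared errors = 18
MSE = 18 / 4 = 4.50

4.50


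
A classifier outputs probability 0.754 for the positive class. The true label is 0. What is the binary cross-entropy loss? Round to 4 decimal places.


For y=0: Loss = -log(1-p)
= -log(1 - 0.754)
= -log(0.246)
= -(-1.4024)
= 1.4024

1.4024


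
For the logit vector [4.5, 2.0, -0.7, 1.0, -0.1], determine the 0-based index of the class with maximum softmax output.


Softmax is a monotonic transformation, so it preserves the argmax.
We need to find the index of the maximum logit.
Index 0: 4.5
Index 1: 2.0
Index 2: -0.7
Index 3: 1.0
Index 4: -0.1
Maximum logit = 4.5 at index 0

0


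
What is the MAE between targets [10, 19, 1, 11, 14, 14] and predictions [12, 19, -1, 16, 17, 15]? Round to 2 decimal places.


Absolute errors: [2, 0, 2, 5, 3, 1]
Sum of absolute errors = 13
MAE = 13 / 6 = 2.17

2.17


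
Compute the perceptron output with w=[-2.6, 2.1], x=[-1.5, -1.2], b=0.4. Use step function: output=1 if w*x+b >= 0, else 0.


z = w . x + b
= -2.6*-1.5 + 2.1*-1.2 + 0.4
= 3.9 + -2.52 + 0.4
= 1.38 + 0.4
= 1.78
Since z = 1.78 >= 0, output = 1

1


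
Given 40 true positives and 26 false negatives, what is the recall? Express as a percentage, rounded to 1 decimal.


Recall = TP / (TP + FN) * 100
= 40 / (40 + 26)
= 40 / 66
= 0.6061
= 60.6%

60.6


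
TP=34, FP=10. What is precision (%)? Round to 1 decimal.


Precision = TP / (TP + FP) * 100
= 34 / (34 + 10)
= 34 / 44
= 0.7727
= 77.3%

77.3


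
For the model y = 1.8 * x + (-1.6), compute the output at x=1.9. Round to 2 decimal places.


y = 1.8 * 1.9 + (-1.6)
= 3.42 + (-1.6)
= 1.82

1.82


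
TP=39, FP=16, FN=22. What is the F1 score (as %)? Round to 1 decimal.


Precision = TP / (TP + FP) = 39 / 55 = 0.7091
Recall = TP / (TP + FN) = 39 / 61 = 0.6393
F1 = 2 * P * R / (P + R)
= 2 * 0.7091 * 0.6393 / (0.7091 + 0.6393)
= 0.9067 / 1.3484
= 0.6724
As percentage: 67.2%

67.2


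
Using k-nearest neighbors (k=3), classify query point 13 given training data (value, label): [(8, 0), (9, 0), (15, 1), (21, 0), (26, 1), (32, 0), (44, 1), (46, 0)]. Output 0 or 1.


Distances from query 13:
Point 15 (class 1): distance = 2
Point 9 (class 0): distance = 4
Point 8 (class 0): distance = 5
K=3 nearest neighbors: classes = [1, 0, 0]
Votes for class 1: 1 / 3
Majority vote => class 0

0


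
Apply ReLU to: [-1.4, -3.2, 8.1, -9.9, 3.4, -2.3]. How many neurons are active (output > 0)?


ReLU(x) = max(0, x) for each element:
ReLU(-1.4) = 0
ReLU(-3.2) = 0
ReLU(8.1) = 8.1
ReLU(-9.9) = 0
ReLU(3.4) = 3.4
ReLU(-2.3) = 0
Active neurons (>0): 2

2


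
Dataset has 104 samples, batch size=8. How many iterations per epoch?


Iterations per epoch = dataset_size / batch_size
= 104 / 8
= 13

13


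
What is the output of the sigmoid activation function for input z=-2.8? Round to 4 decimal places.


sigmoid(z) = 1 / (1 + exp(-z))
exp(-(-2.8)) = exp(2.8) = 16.4446
1 + 16.4446 = 17.4446
1 / 17.4446 = 0.0573

0.0573


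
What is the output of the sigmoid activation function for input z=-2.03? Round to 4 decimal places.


sigmoid(z) = 1 / (1 + exp(-z))
exp(-(-2.03)) = exp(2.03) = 7.6141
1 + 7.6141 = 8.6141
1 / 8.6141 = 0.1161

0.1161


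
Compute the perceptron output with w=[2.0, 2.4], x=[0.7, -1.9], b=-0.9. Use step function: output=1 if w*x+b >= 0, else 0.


z = w . x + b
= 2.0*0.7 + 2.4*-1.9 + -0.9
= 1.4 + -4.56 + -0.9
= -3.16 + -0.9
= -4.06
Since z = -4.06 < 0, output = 0

0


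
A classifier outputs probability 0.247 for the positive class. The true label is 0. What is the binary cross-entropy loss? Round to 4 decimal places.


For y=0: Loss = -log(1-p)
= -log(1 - 0.247)
= -log(0.753)
= -(-0.2837)
= 0.2837

0.2837


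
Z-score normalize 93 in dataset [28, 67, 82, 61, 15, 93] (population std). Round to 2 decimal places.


Mean = (28 + 67 + 82 + 61 + 15 + 93) / 6 = 57.6667
Variance = sum((x_i - mean)^2) / n = 773.2222
Std = sqrt(773.2222) = 27.8069
Z = (x - mean) / std
= (93 - 57.6667) / 27.8069
= 35.3333 / 27.8069
= 1.27

1.27


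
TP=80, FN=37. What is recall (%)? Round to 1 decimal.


Recall = TP / (TP + FN) * 100
= 80 / (80 + 37)
= 80 / 117
= 0.6838
= 68.4%

68.4


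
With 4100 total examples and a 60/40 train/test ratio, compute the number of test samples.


Train samples = 4100 * 60% = 2460
Test samples = 4100 - 2460
= 1640

1640


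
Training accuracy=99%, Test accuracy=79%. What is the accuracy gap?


Gap = train_accuracy - test_accuracy
= 99 - 79
= 20%
This gap suggests the model is overfitting.

20


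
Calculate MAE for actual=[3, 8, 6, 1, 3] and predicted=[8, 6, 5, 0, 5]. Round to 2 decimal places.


Absolute errors: [5, 2, 1, 1, 2]
Sum of absolute errors = 11
MAE = 11 / 5 = 2.20

2.20


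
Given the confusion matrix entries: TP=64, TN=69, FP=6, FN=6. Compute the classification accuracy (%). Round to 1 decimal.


Accuracy = (TP + TN) / (TP + TN + FP + FN) * 100
= (64 + 69) / (64 + 69 + 6 + 6)
= 133 / 145
= 0.9172
= 91.7%

91.7


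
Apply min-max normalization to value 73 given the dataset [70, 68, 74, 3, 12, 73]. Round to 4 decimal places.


Min = 3, Max = 74
Range = 74 - 3 = 71
Scaled = (x - min) / (max - min)
= (73 - 3) / 71
= 70 / 71
= 0.9859

0.9859


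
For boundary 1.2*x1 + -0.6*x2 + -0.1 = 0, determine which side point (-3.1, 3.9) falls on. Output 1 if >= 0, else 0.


Compute 1.2 * -3.1 + -0.6 * 3.9 + -0.1
= -3.72 + -2.34 + -0.1
= -6.16
Since -6.16 < 0, the point is on the negative side.

0


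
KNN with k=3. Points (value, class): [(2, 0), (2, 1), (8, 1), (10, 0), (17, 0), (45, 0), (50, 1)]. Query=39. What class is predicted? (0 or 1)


Distances from query 39:
Point 45 (class 0): distance = 6
Point 50 (class 1): distance = 11
Point 17 (class 0): distance = 22
K=3 nearest neighbors: classes = [0, 1, 0]
Votes for class 1: 1 / 3
Majority vote => class 0

0


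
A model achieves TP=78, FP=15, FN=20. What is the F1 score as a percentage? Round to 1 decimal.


Precision = TP / (TP + FP) = 78 / 93 = 0.8387
Recall = TP / (TP + FN) = 78 / 98 = 0.7959
F1 = 2 * P * R / (P + R)
= 2 * 0.8387 * 0.7959 / (0.8387 + 0.7959)
= 1.3351 / 1.6346
= 0.8168
As percentage: 81.7%

81.7


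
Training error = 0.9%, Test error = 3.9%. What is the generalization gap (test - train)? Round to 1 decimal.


Generalization gap = test_error - train_error
= 3.9 - 0.9
= 3.0%
A moderate gap.

3.0


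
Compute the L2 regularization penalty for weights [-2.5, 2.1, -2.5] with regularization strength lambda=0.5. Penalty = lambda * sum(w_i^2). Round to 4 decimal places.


Squaring each weight:
(-2.5)^2 = 6.25
2.1^2 = 4.41
(-2.5)^2 = 6.25
Sum of squares = 16.91
Penalty = 0.5 * 16.91 = 8.4550

8.4550


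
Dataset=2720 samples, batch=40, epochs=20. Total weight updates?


Iterations per epoch = 2720 / 40 = 68
Total updates = iterations_per_epoch * epochs
= 68 * 20
= 1360

1360


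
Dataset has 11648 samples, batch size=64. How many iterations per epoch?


Iterations per epoch = dataset_size / batch_size
= 11648 / 64
= 182

182


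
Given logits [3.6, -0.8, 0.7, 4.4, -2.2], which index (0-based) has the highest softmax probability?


Softmax is a monotonic transformation, so it preserves the argmax.
We need to find the index of the maximum logit.
Index 0: 3.6
Index 1: -0.8
Index 2: 0.7
Index 3: 4.4
Index 4: -2.2
Maximum logit = 4.4 at index 3

3


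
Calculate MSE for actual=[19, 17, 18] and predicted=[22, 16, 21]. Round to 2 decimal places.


Differences: [-3, 1, -3]
Squared errors: [9, 1, 9]
Sum of squared errors = 19
MSE = 19 / 3 = 6.33

6.33


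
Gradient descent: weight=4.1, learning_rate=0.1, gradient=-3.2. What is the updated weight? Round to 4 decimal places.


w_new = w_old - lr * gradient
= 4.1 - 0.1 * -3.2
= 4.1 - (-0.32)
= 4.4200

4.4200


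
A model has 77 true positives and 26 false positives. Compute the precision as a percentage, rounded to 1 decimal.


Precision = TP / (TP + FP) * 100
= 77 / (77 + 26)
= 77 / 103
= 0.7476
= 74.8%

74.8


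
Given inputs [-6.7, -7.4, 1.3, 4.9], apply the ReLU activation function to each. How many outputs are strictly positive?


ReLU(x) = max(0, x) for each element:
ReLU(-6.7) = 0
ReLU(-7.4) = 0
ReLU(1.3) = 1.3
ReLU(4.9) = 4.9
Active neurons (>0): 2

2


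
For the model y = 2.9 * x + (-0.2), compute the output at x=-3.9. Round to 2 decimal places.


y = 2.9 * -3.9 + (-0.2)
= -11.31 + (-0.2)
= -11.51

-11.51


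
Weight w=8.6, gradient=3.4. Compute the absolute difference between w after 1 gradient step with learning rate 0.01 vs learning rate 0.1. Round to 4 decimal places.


With lr=0.01: w_new = 8.6 - 0.01 * 3.4 = 8.566
With lr=0.1: w_new = 8.6 - 0.1 * 3.4 = 8.26
Absolute difference = |8.566 - 8.26|
= 0.3060

0.3060


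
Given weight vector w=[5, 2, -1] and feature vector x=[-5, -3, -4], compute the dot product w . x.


Element-wise products:
5 * -5 = -25
2 * -3 = -6
-1 * -4 = 4
Sum = -25 + -6 + 4
= -27

-27


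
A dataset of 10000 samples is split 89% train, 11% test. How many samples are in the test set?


Train samples = 10000 * 89% = 8900
Test samples = 10000 - 8900
= 1100

1100


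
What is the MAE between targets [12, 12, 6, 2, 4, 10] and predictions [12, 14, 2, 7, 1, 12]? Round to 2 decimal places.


Absolute errors: [0, 2, 4, 5, 3, 2]
Sum of absolute errors = 16
MAE = 16 / 6 = 2.67

2.67


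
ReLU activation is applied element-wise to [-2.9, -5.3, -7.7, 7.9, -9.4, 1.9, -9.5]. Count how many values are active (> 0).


ReLU(x) = max(0, x) for each element:
ReLU(-2.9) = 0
ReLU(-5.3) = 0
ReLU(-7.7) = 0
ReLU(7.9) = 7.9
ReLU(-9.4) = 0
ReLU(1.9) = 1.9
ReLU(-9.5) = 0
Active neurons (>0): 2

2


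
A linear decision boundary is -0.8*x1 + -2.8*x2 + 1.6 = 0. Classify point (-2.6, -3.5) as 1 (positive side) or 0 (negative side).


Compute -0.8 * -2.6 + -2.8 * -3.5 + 1.6
= 2.08 + 9.8 + 1.6
= 13.48
Since 13.48 >= 0, the point is on the positive side.

1


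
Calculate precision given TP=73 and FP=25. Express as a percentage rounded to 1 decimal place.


Precision = TP / (TP + FP) * 100
= 73 / (73 + 25)
= 73 / 98
= 0.7449
= 74.5%

74.5


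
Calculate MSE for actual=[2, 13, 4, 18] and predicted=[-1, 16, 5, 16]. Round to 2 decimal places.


Differences: [3, -3, -1, 2]
Squared errors: [9, 9, 1, 4]
Sum of squared errors = 23
MSE = 23 / 4 = 5.75

5.75


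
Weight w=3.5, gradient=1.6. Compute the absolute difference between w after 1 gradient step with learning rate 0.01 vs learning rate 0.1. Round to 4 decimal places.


With lr=0.01: w_new = 3.5 - 0.01 * 1.6 = 3.484
With lr=0.1: w_new = 3.5 - 0.1 * 1.6 = 3.34
Absolute difference = |3.484 - 3.34|
= 0.1440

0.1440


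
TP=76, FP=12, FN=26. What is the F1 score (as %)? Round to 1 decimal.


Precision = TP / (TP + FP) = 76 / 88 = 0.8636
Recall = TP / (TP + FN) = 76 / 102 = 0.7451
F1 = 2 * P * R / (P + R)
= 2 * 0.8636 * 0.7451 / (0.8636 + 0.7451)
= 1.287 / 1.6087
= 0.8
As percentage: 80.0%

80.0


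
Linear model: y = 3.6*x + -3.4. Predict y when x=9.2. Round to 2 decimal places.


y = 3.6 * 9.2 + (-3.4)
= 33.12 + (-3.4)
= 29.72

29.72


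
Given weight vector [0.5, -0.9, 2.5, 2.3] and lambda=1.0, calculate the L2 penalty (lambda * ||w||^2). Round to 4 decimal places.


Squaring each weight:
0.5^2 = 0.25
(-0.9)^2 = 0.81
2.5^2 = 6.25
2.3^2 = 5.29
Sum of squares = 12.6
Penalty = 1.0 * 12.6 = 12.6000

12.6000


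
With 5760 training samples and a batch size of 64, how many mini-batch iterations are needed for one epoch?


Iterations per epoch = dataset_size / batch_size
= 5760 / 64
= 90

90


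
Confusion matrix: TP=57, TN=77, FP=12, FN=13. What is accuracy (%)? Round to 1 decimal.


Accuracy = (TP + TN) / (TP + TN + FP + FN) * 100
= (57 + 77) / (57 + 77 + 12 + 13)
= 134 / 159
= 0.8428
= 84.3%

84.3


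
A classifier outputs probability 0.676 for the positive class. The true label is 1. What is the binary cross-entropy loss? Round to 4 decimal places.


For y=1: Loss = -log(p)
= -log(0.676)
= -(-0.3916)
= 0.3916

0.3916


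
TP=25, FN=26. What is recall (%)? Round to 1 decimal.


Recall = TP / (TP + FN) * 100
= 25 / (25 + 26)
= 25 / 51
= 0.4902
= 49.0%

49.0


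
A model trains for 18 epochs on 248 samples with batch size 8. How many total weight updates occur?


Iterations per epoch = 248 / 8 = 31
Total updates = iterations_per_epoch * epochs
= 31 * 18
= 558

558


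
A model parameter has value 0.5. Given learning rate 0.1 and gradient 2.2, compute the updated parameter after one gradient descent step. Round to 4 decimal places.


w_new = w_old - lr * gradient
= 0.5 - 0.1 * 2.2
= 0.5 - (0.22)
= 0.2800

0.2800


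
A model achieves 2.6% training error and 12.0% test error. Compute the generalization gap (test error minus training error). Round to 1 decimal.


Generalization gap = test_error - train_error
= 12.0 - 2.6
= 9.4%
A moderate gap.

9.4


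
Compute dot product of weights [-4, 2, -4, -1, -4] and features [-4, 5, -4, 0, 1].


Element-wise products:
-4 * -4 = 16
2 * 5 = 10
-4 * -4 = 16
-1 * 0 = 0
-4 * 1 = -4
Sum = 16 + 10 + 16 + 0 + -4
= 38

38


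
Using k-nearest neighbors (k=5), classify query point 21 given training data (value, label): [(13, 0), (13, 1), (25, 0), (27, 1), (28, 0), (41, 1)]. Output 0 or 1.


Distances from query 21:
Point 25 (class 0): distance = 4
Point 27 (class 1): distance = 6
Point 28 (class 0): distance = 7
Point 13 (class 0): distance = 8
Point 13 (class 1): distance = 8
K=5 nearest neighbors: classes = [0, 1, 0, 0, 1]
Votes for class 1: 2 / 5
Majority vote => class 0

0


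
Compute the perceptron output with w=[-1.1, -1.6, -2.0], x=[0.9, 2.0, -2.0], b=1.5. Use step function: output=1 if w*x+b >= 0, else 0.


z = w . x + b
= -1.1*0.9 + -1.6*2.0 + -2.0*-2.0 + 1.5
= -0.99 + -3.2 + 4.0 + 1.5
= -0.19 + 1.5
= 1.31
Since z = 1.31 >= 0, output = 1

1


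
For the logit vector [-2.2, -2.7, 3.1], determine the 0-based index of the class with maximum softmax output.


Softmax is a monotonic transformation, so it preserves the argmax.
We need to find the index of the maximum logit.
Index 0: -2.2
Index 1: -2.7
Index 2: 3.1
Maximum logit = 3.1 at index 2

2


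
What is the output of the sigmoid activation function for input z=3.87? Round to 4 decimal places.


sigmoid(z) = 1 / (1 + exp(-z))
exp(-(3.87)) = exp(-3.87) = 0.0209
1 + 0.0209 = 1.0209
1 / 1.0209 = 0.9796

0.9796


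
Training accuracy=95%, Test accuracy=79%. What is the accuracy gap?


Gap = train_accuracy - test_accuracy
= 95 - 79
= 16%
This gap suggests the model is overfitting.

16


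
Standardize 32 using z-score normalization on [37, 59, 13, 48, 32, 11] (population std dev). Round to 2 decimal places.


Mean = (37 + 59 + 13 + 48 + 32 + 11) / 6 = 33.3333
Variance = sum((x_i - mean)^2) / n = 300.2222
Std = sqrt(300.2222) = 17.3269
Z = (x - mean) / std
= (32 - 33.3333) / 17.3269
= -1.3333 / 17.3269
= -0.08

-0.08


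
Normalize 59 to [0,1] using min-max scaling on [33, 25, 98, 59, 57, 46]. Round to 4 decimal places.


Min = 25, Max = 98
Range = 98 - 25 = 73
Scaled = (x - min) / (max - min)
= (59 - 25) / 73
= 34 / 73
= 0.4658

0.4658


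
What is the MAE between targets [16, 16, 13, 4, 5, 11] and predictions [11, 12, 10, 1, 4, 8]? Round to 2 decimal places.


Absolute errors: [5, 4, 3, 3, 1, 3]
Sum of absolute errors = 19
MAE = 19 / 6 = 3.17

3.17


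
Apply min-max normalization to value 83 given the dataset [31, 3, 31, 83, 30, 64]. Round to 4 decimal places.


Min = 3, Max = 83
Range = 83 - 3 = 80
Scaled = (x - min) / (max - min)
= (83 - 3) / 80
= 80 / 80
= 1.0000

1.0000


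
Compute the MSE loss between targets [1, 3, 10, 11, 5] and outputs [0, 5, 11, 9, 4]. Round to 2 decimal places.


Differences: [1, -2, -1, 2, 1]
Squared errors: [1, 4, 1, 4, 1]
Sum of squared errors = 11
MSE = 11 / 5 = 2.20

2.20


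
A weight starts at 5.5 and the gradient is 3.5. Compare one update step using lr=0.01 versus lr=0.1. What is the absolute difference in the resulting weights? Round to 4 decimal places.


With lr=0.01: w_new = 5.5 - 0.01 * 3.5 = 5.465
With lr=0.1: w_new = 5.5 - 0.1 * 3.5 = 5.15
Absolute difference = |5.465 - 5.15|
= 0.3150

0.3150


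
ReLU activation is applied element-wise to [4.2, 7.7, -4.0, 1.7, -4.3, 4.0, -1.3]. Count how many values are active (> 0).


ReLU(x) = max(0, x) for each element:
ReLU(4.2) = 4.2
ReLU(7.7) = 7.7
ReLU(-4.0) = 0
ReLU(1.7) = 1.7
ReLU(-4.3) = 0
ReLU(4.0) = 4.0
ReLU(-1.3) = 0
Active neurons (>0): 4

4


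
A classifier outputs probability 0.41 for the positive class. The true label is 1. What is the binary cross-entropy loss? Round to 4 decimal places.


For y=1: Loss = -log(p)
= -log(0.41)
= -(-0.8916)
= 0.8916

0.8916


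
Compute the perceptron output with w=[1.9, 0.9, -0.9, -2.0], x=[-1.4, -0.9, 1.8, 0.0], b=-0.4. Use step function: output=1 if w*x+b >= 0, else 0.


z = w . x + b
= 1.9*-1.4 + 0.9*-0.9 + -0.9*1.8 + -2.0*0.0 + -0.4
= -2.66 + -0.81 + -1.62 + -0.0 + -0.4
= -5.09 + -0.4
= -5.49
Since z = -5.49 < 0, output = 0

0


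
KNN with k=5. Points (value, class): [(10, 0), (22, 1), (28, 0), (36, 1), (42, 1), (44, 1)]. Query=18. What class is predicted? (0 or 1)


Distances from query 18:
Point 22 (class 1): distance = 4
Point 10 (class 0): distance = 8
Point 28 (class 0): distance = 10
Point 36 (class 1): distance = 18
Point 42 (class 1): distance = 24
K=5 nearest neighbors: classes = [1, 0, 0, 1, 1]
Votes for class 1: 3 / 5
Majority vote => class 1

1


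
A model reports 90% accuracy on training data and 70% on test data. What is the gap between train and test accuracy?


Gap = train_accuracy - test_accuracy
= 90 - 70
= 20%
This gap suggests the model is overfitting.

20


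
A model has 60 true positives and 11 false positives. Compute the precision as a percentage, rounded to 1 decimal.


Precision = TP / (TP + FP) * 100
= 60 / (60 + 11)
= 60 / 71
= 0.8451
= 84.5%

84.5


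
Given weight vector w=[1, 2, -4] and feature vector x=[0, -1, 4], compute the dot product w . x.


Element-wise products:
1 * 0 = 0
2 * -1 = -2
-4 * 4 = -16
Sum = 0 + -2 + -16
= -18

-18


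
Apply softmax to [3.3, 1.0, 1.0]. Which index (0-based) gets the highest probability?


Softmax is a monotonic transformation, so it preserves the argmax.
We need to find the index of the maximum logit.
Index 0: 3.3
Index 1: 1.0
Index 2: 1.0
Maximum logit = 3.3 at index 0

0


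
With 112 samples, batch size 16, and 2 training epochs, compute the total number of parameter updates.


Iterations per epoch = 112 / 16 = 7
Total updates = iterations_per_epoch * epochs
= 7 * 2
= 14

14


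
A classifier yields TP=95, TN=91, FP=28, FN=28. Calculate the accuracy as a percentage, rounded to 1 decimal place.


Accuracy = (TP + TN) / (TP + TN + FP + FN) * 100
= (95 + 91) / (95 + 91 + 28 + 28)
= 186 / 242
= 0.7686
= 76.9%

76.9


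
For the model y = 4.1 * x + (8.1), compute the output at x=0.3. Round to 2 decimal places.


y = 4.1 * 0.3 + (8.1)
= 1.23 + (8.1)
= 9.33

9.33


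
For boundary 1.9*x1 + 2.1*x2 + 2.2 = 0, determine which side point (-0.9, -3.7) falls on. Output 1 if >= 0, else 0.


Compute 1.9 * -0.9 + 2.1 * -3.7 + 2.2
= -1.71 + -7.77 + 2.2
= -7.28
Since -7.28 < 0, the point is on the negative side.

0


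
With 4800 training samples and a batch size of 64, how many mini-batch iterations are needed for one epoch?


Iterations per epoch = dataset_size / batch_size
= 4800 / 64
= 75

75


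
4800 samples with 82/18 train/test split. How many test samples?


Train samples = 4800 * 82% = 3936
Test samples = 4800 - 3936
= 864

864


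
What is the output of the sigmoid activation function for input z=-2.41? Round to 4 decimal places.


sigmoid(z) = 1 / (1 + exp(-z))
exp(-(-2.41)) = exp(2.41) = 11.134
1 + 11.134 = 12.134
1 / 12.134 = 0.0824

0.0824


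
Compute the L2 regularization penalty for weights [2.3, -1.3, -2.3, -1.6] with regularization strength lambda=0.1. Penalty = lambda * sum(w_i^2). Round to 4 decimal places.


Squaring each weight:
2.3^2 = 5.29
(-1.3)^2 = 1.69
(-2.3)^2 = 5.29
(-1.6)^2 = 2.56
Sum of squares = 14.83
Penalty = 0.1 * 14.83 = 1.4830

1.4830


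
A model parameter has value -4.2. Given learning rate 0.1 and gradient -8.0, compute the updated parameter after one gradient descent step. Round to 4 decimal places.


w_new = w_old - lr * gradient
= -4.2 - 0.1 * -8.0
= -4.2 - (-0.8)
= -3.4000

-3.4000


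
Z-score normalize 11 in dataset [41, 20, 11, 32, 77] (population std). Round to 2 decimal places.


Mean = (41 + 20 + 11 + 32 + 77) / 5 = 36.2
Variance = sum((x_i - mean)^2) / n = 520.56
Std = sqrt(520.56) = 22.8158
Z = (x - mean) / std
= (11 - 36.2) / 22.8158
= -25.2 / 22.8158
= -1.10

-1.10


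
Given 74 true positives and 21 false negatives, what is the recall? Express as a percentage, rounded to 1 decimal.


Recall = TP / (TP + FN) * 100
= 74 / (74 + 21)
= 74 / 95
= 0.7789
= 77.9%

77.9


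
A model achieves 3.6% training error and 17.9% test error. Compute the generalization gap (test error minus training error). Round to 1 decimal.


Generalization gap = test_error - train_error
= 17.9 - 3.6
= 14.3%
A large gap suggests overfitting.

14.3


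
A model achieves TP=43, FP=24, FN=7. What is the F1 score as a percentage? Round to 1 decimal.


Precision = TP / (TP + FP) = 43 / 67 = 0.6418
Recall = TP / (TP + FN) = 43 / 50 = 0.86
F1 = 2 * P * R / (P + R)
= 2 * 0.6418 * 0.86 / (0.6418 + 0.86)
= 1.1039 / 1.5018
= 0.735
As percentage: 73.5%

73.5


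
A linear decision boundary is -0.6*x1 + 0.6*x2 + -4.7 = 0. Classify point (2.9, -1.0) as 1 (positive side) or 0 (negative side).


Compute -0.6 * 2.9 + 0.6 * -1.0 + -4.7
= -1.74 + -0.6 + -4.7
= -7.04
Since -7.04 < 0, the point is on the negative side.

0


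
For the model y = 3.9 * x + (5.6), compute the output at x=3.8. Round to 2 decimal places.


y = 3.9 * 3.8 + (5.6)
= 14.82 + (5.6)
= 20.42

20.42


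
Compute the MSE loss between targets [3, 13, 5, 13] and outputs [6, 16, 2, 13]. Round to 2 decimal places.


Differences: [-3, -3, 3, 0]
Squared errors: [9, 9, 9, 0]
Sum of squared errors = 27
MSE = 27 / 4 = 6.75

6.75


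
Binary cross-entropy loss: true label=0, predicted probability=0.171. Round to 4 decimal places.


For y=0: Loss = -log(1-p)
= -log(1 - 0.171)
= -log(0.829)
= -(-0.1875)
= 0.1875

0.1875


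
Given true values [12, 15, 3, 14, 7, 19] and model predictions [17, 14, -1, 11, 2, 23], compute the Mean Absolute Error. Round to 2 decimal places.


Absolute errors: [5, 1, 4, 3, 5, 4]
Sum of absolute errors = 22
MAE = 22 / 6 = 3.67

3.67


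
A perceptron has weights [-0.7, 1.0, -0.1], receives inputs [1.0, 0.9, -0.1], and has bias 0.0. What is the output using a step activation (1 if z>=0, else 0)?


z = w . x + b
= -0.7*1.0 + 1.0*0.9 + -0.1*-0.1 + 0.0
= -0.7 + 0.9 + 0.01 + 0.0
= 0.21 + 0.0
= 0.21
Since z = 0.21 >= 0, output = 1

1


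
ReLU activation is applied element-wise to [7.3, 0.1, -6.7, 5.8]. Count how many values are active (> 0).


ReLU(x) = max(0, x) for each element:
ReLU(7.3) = 7.3
ReLU(0.1) = 0.1
ReLU(-6.7) = 0
ReLU(5.8) = 5.8
Active neurons (>0): 3

3


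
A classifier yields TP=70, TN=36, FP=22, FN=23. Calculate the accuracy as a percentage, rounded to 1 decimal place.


Accuracy = (TP + TN) / (TP + TN + FP + FN) * 100
= (70 + 36) / (70 + 36 + 22 + 23)
= 106 / 151
= 0.702
= 70.2%

70.2


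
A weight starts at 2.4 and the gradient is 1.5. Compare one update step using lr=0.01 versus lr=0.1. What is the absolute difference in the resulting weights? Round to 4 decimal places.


With lr=0.01: w_new = 2.4 - 0.01 * 1.5 = 2.385
With lr=0.1: w_new = 2.4 - 0.1 * 1.5 = 2.25
Absolute difference = |2.385 - 2.25|
= 0.1350

0.1350


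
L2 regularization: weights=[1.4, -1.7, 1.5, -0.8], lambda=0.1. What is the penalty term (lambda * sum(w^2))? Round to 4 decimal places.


Squaring each weight:
1.4^2 = 1.96
(-1.7)^2 = 2.89
1.5^2 = 2.25
(-0.8)^2 = 0.64
Sum of squares = 7.74
Penalty = 0.1 * 7.74 = 0.7740

0.7740


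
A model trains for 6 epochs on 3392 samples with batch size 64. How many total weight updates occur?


Iterations per epoch = 3392 / 64 = 53
Total updates = iterations_per_epoch * epochs
= 53 * 6
= 318

318


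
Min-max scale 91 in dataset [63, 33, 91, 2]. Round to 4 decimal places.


Min = 2, Max = 91
Range = 91 - 2 = 89
Scaled = (x - min) / (max - min)
= (91 - 2) / 89
= 89 / 89
= 1.0000

1.0000


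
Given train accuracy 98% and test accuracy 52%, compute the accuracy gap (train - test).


Gap = train_accuracy - test_accuracy
= 98 - 52
= 46%
This large gap strongly indicates overfitting.

46


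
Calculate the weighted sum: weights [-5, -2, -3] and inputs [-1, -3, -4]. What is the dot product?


Element-wise products:
-5 * -1 = 5
-2 * -3 = 6
-3 * -4 = 12
Sum = 5 + 6 + 12
= 23

23


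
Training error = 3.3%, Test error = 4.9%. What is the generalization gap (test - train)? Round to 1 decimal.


Generalization gap = test_error - train_error
= 4.9 - 3.3
= 1.6%
A small gap suggests good generalization.

1.6


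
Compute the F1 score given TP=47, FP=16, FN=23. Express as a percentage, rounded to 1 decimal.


Precision = TP / (TP + FP) = 47 / 63 = 0.746
Recall = TP / (TP + FN) = 47 / 70 = 0.6714
F1 = 2 * P * R / (P + R)
= 2 * 0.746 * 0.6714 / (0.746 + 0.6714)
= 1.0018 / 1.4175
= 0.7068
As percentage: 70.7%

70.7


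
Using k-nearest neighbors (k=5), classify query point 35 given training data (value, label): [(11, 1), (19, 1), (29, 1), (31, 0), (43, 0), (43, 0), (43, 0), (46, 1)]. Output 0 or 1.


Distances from query 35:
Point 31 (class 0): distance = 4
Point 29 (class 1): distance = 6
Point 43 (class 0): distance = 8
Point 43 (class 0): distance = 8
Point 43 (class 0): distance = 8
K=5 nearest neighbors: classes = [0, 1, 0, 0, 0]
Votes for class 1: 1 / 5
Majority vote => class 0

0


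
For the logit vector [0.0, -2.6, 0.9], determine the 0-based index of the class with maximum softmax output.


Softmax is a monotonic transformation, so it preserves the argmax.
We need to find the index of the maximum logit.
Index 0: 0.0
Index 1: -2.6
Index 2: 0.9
Maximum logit = 0.9 at index 2

2


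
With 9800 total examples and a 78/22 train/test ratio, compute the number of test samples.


Train samples = 9800 * 78% = 7644
Test samples = 9800 - 7644
= 2156

2156


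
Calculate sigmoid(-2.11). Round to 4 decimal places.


sigmoid(z) = 1 / (1 + exp(-z))
exp(-(-2.11)) = exp(2.11) = 8.2482
1 + 8.2482 = 9.2482
1 / 9.2482 = 0.1081

0.1081


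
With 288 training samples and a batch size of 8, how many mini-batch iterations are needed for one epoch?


Iterations per epoch = dataset_size / batch_size
= 288 / 8
= 36

36


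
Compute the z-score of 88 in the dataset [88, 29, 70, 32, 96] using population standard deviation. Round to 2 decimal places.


Mean = (88 + 29 + 70 + 32 + 96) / 5 = 63.0
Variance = sum((x_i - mean)^2) / n = 776.0
Std = sqrt(776.0) = 27.8568
Z = (x - mean) / std
= (88 - 63.0) / 27.8568
= 25.0 / 27.8568
= 0.90

0.90


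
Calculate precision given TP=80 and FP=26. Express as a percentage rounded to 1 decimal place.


Precision = TP / (TP + FP) * 100
= 80 / (80 + 26)
= 80 / 106
= 0.7547
= 75.5%

75.5


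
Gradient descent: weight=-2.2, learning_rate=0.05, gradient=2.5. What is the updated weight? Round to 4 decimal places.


w_new = w_old - lr * gradient
= -2.2 - 0.05 * 2.5
= -2.2 - (0.125)
= -2.3250

-2.3250


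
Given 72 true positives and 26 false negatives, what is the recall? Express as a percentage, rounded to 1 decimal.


Recall = TP / (TP + FN) * 100
= 72 / (72 + 26)
= 72 / 98
= 0.7347
= 73.5%

73.5


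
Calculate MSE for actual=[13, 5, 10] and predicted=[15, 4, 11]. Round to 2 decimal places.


Differences: [-2, 1, -1]
Squared errors: [4, 1, 1]
Sum of squared errors = 6
MSE = 6 / 3 = 2.00

2.00


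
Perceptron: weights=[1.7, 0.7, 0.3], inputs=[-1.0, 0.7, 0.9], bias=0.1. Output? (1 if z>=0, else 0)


z = w . x + b
= 1.7*-1.0 + 0.7*0.7 + 0.3*0.9 + 0.1
= -1.7 + 0.49 + 0.27 + 0.1
= -0.94 + 0.1
= -0.84
Since z = -0.84 < 0, output = 0

0


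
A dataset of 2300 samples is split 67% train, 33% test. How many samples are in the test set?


Train samples = 2300 * 67% = 1541
Test samples = 2300 - 1541
= 759

759


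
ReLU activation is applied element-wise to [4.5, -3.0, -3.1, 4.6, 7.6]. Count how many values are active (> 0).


ReLU(x) = max(0, x) for each element:
ReLU(4.5) = 4.5
ReLU(-3.0) = 0
ReLU(-3.1) = 0
ReLU(4.6) = 4.6
ReLU(7.6) = 7.6
Active neurons (>0): 3

3


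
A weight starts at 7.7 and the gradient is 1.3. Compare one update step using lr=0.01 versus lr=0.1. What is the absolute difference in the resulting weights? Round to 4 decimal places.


With lr=0.01: w_new = 7.7 - 0.01 * 1.3 = 7.687
With lr=0.1: w_new = 7.7 - 0.1 * 1.3 = 7.57
Absolute difference = |7.687 - 7.57|
= 0.1170

0.1170


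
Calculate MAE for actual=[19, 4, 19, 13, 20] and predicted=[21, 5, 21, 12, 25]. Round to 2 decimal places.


Absolute errors: [2, 1, 2, 1, 5]
Sum of absolute errors = 11
MAE = 11 / 5 = 2.20

2.20


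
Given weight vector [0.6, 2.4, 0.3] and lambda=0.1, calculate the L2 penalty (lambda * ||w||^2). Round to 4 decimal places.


Squaring each weight:
0.6^2 = 0.36
2.4^2 = 5.76
0.3^2 = 0.09
Sum of squares = 6.21
Penalty = 0.1 * 6.21 = 0.6210

0.6210


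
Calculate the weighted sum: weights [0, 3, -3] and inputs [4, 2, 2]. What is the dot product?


Element-wise products:
0 * 4 = 0
3 * 2 = 6
-3 * 2 = -6
Sum = 0 + 6 + -6
= 0

0


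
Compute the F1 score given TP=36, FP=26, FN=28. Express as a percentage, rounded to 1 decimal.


Precision = TP / (TP + FP) = 36 / 62 = 0.5806
Recall = TP / (TP + FN) = 36 / 64 = 0.5625
F1 = 2 * P * R / (P + R)
= 2 * 0.5806 * 0.5625 / (0.5806 + 0.5625)
= 0.6532 / 1.1431
= 0.5714
As percentage: 57.1%

57.1


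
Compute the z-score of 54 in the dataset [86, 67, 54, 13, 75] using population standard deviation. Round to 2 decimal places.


Mean = (86 + 67 + 54 + 13 + 75) / 5 = 59.0
Variance = sum((x_i - mean)^2) / n = 638.0
Std = sqrt(638.0) = 25.2587
Z = (x - mean) / std
= (54 - 59.0) / 25.2587
= -5.0 / 25.2587
= -0.20

-0.20


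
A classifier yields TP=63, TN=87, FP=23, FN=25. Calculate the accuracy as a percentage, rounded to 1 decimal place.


Accuracy = (TP + TN) / (TP + TN + FP + FN) * 100
= (63 + 87) / (63 + 87 + 23 + 25)
= 150 / 198
= 0.7576
= 75.8%

75.8


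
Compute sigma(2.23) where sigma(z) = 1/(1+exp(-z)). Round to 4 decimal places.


sigmoid(z) = 1 / (1 + exp(-z))
exp(-(2.23)) = exp(-2.23) = 0.1075
1 + 0.1075 = 1.1075
1 / 1.1075 = 0.9029

0.9029


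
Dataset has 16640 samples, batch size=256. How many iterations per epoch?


Iterations per epoch = dataset_size / batch_size
= 16640 / 256
= 65

65


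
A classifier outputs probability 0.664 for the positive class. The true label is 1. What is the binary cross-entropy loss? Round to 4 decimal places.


For y=1: Loss = -log(p)
= -log(0.664)
= -(-0.4095)
= 0.4095

0.4095


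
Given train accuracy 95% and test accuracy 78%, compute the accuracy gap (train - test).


Gap = train_accuracy - test_accuracy
= 95 - 78
= 17%
This gap suggests the model is overfitting.

17


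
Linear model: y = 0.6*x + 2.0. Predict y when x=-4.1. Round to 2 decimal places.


y = 0.6 * -4.1 + (2.0)
= -2.46 + (2.0)
= -0.46

-0.46


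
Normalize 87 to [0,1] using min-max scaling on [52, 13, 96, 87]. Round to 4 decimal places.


Min = 13, Max = 96
Range = 96 - 13 = 83
Scaled = (x - min) / (max - min)
= (87 - 13) / 83
= 74 / 83
= 0.8916

0.8916


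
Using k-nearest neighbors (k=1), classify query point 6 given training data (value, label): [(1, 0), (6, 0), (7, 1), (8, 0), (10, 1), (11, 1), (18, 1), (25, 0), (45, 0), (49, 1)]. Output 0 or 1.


Distances from query 6:
Point 6 (class 0): distance = 0
K=1 nearest neighbors: classes = [0]
Votes for class 1: 0 / 1
Majority vote => class 0

0


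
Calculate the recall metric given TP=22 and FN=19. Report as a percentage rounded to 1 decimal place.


Recall = TP / (TP + FN) * 100
= 22 / (22 + 19)
= 22 / 41
= 0.5366
= 53.7%

53.7


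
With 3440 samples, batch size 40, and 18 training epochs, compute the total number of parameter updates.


Iterations per epoch = 3440 / 40 = 86
Total updates = iterations_per_epoch * epochs
= 86 * 18
= 1548

1548


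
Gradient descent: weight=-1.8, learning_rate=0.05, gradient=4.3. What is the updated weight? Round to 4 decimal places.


w_new = w_old - lr * gradient
= -1.8 - 0.05 * 4.3
= -1.8 - (0.215)
= -2.0150

-2.0150


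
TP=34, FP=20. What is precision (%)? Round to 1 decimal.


Precision = TP / (TP + FP) * 100
= 34 / (34 + 20)
= 34 / 54
= 0.6296
= 63.0%

63.0


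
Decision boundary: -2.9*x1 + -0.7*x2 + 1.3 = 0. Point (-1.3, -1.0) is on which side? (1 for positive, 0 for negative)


Compute -2.9 * -1.3 + -0.7 * -1.0 + 1.3
= 3.77 + 0.7 + 1.3
= 5.77
Since 5.77 >= 0, the point is on the positive side.

1


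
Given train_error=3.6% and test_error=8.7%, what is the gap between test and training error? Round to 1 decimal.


Generalization gap = test_error - train_error
= 8.7 - 3.6
= 5.1%
A moderate gap.

5.1


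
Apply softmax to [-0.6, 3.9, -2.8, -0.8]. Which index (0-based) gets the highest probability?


Softmax is a monotonic transformation, so it preserves the argmax.
We need to find the index of the maximum logit.
Index 0: -0.6
Index 1: 3.9
Index 2: -2.8
Index 3: -0.8
Maximum logit = 3.9 at index 1

1
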